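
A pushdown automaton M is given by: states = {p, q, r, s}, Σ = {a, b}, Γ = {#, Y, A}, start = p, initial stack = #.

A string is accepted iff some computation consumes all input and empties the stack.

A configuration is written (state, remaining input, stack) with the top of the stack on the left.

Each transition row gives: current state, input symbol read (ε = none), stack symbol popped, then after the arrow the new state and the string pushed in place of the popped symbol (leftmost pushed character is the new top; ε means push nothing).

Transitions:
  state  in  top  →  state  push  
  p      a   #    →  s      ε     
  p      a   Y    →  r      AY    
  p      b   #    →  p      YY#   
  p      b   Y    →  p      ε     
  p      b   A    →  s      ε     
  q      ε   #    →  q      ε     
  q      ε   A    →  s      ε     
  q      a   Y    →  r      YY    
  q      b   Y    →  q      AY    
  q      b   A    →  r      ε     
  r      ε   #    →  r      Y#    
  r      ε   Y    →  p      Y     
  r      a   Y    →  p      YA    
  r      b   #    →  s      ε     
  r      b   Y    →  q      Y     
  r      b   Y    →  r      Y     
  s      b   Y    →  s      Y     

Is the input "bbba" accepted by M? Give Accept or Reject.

Accept

One accepting computation: (p, bbba, #) ⊢ (p, bba, YY#) ⊢ (p, ba, Y#) ⊢ (p, a, #) ⊢ (s, ε, ε)
All input consumed and the stack is empty.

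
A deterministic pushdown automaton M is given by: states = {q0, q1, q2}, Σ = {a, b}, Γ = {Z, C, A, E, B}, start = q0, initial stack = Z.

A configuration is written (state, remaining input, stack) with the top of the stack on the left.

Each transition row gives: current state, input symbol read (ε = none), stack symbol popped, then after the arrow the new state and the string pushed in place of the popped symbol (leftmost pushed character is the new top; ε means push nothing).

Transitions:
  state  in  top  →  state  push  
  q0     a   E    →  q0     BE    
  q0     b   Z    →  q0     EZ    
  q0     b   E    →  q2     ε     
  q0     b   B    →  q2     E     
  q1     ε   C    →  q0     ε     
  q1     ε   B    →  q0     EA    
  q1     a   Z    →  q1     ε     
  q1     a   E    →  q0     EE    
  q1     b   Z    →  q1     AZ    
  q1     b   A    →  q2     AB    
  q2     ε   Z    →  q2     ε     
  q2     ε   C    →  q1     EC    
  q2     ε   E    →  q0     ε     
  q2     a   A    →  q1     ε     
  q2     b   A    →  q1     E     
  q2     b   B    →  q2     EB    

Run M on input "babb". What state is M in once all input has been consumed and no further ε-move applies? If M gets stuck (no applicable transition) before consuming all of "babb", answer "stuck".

(q0, babb, Z) ⊢ (q0, abb, EZ) ⊢ (q0, bb, BEZ) ⊢ (q2, b, EEZ) ⊢ (q0, b, EZ) ⊢ (q2, ε, Z) ⊢ (q2, ε, ε)
All input consumed; M is in state q2.

q2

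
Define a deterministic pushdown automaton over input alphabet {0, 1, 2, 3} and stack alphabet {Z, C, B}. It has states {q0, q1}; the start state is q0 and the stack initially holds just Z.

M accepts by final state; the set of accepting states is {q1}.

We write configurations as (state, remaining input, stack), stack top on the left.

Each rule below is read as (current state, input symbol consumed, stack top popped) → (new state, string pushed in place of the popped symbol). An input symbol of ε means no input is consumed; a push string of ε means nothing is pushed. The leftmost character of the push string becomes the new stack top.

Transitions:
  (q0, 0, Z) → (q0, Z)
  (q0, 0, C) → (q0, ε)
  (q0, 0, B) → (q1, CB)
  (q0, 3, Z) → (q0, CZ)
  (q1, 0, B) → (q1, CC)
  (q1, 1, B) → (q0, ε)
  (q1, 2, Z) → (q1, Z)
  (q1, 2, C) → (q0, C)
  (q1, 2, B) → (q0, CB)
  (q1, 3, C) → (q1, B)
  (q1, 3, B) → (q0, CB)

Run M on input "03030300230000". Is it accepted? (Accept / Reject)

(q0, 03030300230000, Z) ⊢ (q0, 3030300230000, Z) ⊢ (q0, 030300230000, CZ) ⊢ (q0, 30300230000, Z) ⊢ (q0, 0300230000, CZ) ⊢ (q0, 300230000, Z) ⊢ (q0, 00230000, CZ) ⊢ (q0, 0230000, Z) ⊢ (q0, 230000, Z)
No transition applies at (q0, 230000, Z); input not fully consumed.

Reject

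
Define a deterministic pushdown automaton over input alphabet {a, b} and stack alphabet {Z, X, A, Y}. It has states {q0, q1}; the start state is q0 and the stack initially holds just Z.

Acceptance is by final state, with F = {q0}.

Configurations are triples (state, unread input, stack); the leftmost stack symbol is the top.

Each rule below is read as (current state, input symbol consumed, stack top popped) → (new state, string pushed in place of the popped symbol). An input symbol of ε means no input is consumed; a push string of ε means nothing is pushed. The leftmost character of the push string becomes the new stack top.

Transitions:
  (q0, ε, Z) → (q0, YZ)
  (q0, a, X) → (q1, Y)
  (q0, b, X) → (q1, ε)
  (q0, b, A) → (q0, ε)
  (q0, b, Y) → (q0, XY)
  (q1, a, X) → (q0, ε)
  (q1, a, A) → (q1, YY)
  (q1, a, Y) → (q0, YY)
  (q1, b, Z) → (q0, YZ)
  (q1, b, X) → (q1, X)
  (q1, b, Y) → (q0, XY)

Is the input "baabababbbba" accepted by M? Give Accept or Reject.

(q0, baabababbbba, Z) ⊢ (q0, baabababbbba, YZ) ⊢ (q0, aabababbbba, XYZ) ⊢ (q1, abababbbba, YYZ) ⊢ (q0, bababbbba, YYYZ) ⊢ (q0, ababbbba, XYYYZ) ⊢ (q1, babbbba, YYYYZ) ⊢ (q0, abbbba, XYYYYZ) ⊢ (q1, bbbba, YYYYYZ) ⊢ (q0, bbba, XYYYYYZ) ⊢ (q1, bba, YYYYYZ) ⊢ (q0, ba, XYYYYYZ) ⊢ (q1, a, YYYYYZ) ⊢ (q0, ε, YYYYYYZ)
All input consumed; state q0 ∈ F.

Accept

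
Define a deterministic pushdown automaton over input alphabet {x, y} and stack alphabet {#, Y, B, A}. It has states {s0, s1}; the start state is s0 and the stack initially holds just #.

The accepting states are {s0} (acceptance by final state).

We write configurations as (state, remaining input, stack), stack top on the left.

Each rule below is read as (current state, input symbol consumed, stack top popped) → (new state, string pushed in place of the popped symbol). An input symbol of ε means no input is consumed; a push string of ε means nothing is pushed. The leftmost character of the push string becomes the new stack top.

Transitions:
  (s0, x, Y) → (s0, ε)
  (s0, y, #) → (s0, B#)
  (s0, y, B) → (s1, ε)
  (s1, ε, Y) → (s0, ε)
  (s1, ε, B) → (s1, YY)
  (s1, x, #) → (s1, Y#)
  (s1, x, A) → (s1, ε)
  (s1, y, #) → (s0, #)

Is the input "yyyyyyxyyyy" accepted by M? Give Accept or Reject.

(s0, yyyyyyxyyyy, #) ⊢ (s0, yyyyyxyyyy, B#) ⊢ (s1, yyyyxyyyy, #) ⊢ (s0, yyyxyyyy, #) ⊢ (s0, yyxyyyy, B#) ⊢ (s1, yxyyyy, #) ⊢ (s0, xyyyy, #)
No transition applies at (s0, xyyyy, #); input not fully consumed.

Reject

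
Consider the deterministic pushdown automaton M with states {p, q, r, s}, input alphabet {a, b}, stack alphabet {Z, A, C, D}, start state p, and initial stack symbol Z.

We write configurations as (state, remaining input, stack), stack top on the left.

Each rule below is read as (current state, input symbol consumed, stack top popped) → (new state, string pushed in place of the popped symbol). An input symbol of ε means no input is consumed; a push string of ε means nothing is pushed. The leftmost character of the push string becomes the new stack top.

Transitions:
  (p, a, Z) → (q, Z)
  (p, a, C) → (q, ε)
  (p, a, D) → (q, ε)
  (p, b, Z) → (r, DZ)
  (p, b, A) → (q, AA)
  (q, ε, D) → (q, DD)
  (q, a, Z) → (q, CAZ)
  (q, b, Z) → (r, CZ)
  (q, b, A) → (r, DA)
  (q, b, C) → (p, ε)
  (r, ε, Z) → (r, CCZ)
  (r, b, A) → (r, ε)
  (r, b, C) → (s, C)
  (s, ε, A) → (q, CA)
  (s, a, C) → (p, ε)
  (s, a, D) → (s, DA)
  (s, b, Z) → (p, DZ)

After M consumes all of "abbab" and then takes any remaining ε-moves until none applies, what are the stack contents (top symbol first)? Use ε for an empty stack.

(p, abbab, Z)
  read a, top Z: go to q, push Z → (q, bbab, Z)
  read b, top Z: go to r, push CZ → (r, bab, CZ)
  read b, top C: go to s, push C → (s, ab, CZ)
  read a, top C: go to p, push ε → (p, b, Z)
  read b, top Z: go to r, push DZ → (r, ε, DZ)
All input consumed in state r with stack DZ.

DZ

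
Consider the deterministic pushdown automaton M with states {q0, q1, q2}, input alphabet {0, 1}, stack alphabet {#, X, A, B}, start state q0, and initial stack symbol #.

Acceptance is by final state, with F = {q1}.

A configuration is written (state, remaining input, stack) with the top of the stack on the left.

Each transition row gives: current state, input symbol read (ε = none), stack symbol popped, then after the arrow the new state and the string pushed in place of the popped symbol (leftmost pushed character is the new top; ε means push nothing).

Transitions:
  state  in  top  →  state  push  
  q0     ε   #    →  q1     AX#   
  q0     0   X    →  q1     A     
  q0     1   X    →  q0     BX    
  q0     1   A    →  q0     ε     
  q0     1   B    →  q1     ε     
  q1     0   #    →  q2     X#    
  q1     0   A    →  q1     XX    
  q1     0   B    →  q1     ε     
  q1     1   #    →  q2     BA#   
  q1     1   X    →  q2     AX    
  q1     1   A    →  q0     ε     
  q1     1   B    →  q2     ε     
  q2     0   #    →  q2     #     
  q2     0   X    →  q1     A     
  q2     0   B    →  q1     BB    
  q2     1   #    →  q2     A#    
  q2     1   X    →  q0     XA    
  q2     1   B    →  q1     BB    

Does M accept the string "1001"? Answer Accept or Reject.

(q0, 1001, #)
  ε-move, top #: go to q1, push AX# → (q1, 1001, AX#)
  read 1, top A: go to q0, push ε → (q0, 001, X#)
  read 0, top X: go to q1, push A → (q1, 01, A#)
  read 0, top A: go to q1, push XX → (q1, 1, XX#)
  read 1, top X: go to q2, push AX → (q2, ε, AXX#)
All input consumed; state q2 ∉ F and no further ε-move applies.

Reject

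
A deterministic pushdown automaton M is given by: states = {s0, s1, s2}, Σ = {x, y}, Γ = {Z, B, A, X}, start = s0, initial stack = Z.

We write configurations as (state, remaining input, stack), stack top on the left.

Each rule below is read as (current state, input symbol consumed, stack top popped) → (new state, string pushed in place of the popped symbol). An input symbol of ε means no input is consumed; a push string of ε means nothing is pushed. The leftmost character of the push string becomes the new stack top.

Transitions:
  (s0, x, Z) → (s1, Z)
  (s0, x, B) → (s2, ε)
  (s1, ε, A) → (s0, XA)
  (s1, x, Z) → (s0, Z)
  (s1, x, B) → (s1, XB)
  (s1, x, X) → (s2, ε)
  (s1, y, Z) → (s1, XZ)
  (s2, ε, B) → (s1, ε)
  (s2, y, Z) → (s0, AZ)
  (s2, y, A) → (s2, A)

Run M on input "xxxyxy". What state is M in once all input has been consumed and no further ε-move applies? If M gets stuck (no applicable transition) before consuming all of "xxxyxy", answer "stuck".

(s0, xxxyxy, Z) ⊢ (s1, xxyxy, Z) ⊢ (s0, xyxy, Z) ⊢ (s1, yxy, Z) ⊢ (s1, xy, XZ) ⊢ (s2, y, Z) ⊢ (s0, ε, AZ)
All input consumed; M is in state s0.

s0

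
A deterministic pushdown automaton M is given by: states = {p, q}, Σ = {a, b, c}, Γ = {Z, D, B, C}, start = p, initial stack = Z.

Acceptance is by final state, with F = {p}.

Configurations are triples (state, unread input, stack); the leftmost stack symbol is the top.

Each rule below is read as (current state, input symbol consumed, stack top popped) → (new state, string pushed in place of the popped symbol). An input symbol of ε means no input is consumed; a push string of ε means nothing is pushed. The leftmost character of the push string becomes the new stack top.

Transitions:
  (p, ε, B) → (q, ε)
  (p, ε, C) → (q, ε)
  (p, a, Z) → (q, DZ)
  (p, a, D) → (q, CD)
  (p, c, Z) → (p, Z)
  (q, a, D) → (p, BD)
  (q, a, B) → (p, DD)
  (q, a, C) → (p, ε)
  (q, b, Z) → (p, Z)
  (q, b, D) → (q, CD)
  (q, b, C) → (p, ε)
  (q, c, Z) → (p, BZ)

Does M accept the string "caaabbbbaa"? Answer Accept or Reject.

(p, caaabbbbaa, Z)
  read c, top Z: go to p, push Z → (p, aaabbbbaa, Z)
  read a, top Z: go to q, push DZ → (q, aabbbbaa, DZ)
  read a, top D: go to p, push BD → (p, abbbbaa, BDZ)
  ε-move, top B: go to q, push ε → (q, abbbbaa, DZ)
  read a, top D: go to p, push BD → (p, bbbbaa, BDZ)
  ε-move, top B: go to q, push ε → (q, bbbbaa, DZ)
  read b, top D: go to q, push CD → (q, bbbaa, CDZ)
  read b, top C: go to p, push ε → (p, bbaa, DZ)
No transition applies at (p, bbaa, DZ); input not fully consumed.

Reject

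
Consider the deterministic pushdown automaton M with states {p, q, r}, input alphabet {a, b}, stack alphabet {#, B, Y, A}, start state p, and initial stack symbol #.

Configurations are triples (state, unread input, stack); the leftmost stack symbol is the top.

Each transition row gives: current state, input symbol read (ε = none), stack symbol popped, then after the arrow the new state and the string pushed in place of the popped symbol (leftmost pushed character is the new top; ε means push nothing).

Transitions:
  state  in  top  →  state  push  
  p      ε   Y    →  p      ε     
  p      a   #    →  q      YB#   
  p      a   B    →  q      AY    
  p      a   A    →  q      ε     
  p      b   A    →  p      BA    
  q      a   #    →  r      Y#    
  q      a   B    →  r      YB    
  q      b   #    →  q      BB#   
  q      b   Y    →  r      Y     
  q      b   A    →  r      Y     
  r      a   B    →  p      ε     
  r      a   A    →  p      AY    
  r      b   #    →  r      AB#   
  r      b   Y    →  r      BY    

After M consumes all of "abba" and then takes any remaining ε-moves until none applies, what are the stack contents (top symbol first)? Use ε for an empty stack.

B#

(p, abba, #)
  read a, top #: go to q, push YB# → (q, bba, YB#)
  read b, top Y: go to r, push Y → (r, ba, YB#)
  read b, top Y: go to r, push BY → (r, a, BYB#)
  read a, top B: go to p, push ε → (p, ε, YB#)
  ε-move, top Y: go to p, push ε → (p, ε, B#)
All input consumed in state p with stack B#.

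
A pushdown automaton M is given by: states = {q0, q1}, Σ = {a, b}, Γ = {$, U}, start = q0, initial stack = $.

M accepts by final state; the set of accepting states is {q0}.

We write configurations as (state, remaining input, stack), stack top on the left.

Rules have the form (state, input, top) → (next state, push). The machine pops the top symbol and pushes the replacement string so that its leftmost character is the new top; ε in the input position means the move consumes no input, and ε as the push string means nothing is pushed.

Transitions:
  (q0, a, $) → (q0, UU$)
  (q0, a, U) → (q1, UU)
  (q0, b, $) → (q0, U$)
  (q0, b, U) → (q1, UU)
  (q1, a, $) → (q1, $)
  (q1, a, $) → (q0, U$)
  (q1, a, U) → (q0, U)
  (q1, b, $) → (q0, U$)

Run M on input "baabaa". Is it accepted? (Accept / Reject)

Reject

No computation consumes all input and reaches a final state.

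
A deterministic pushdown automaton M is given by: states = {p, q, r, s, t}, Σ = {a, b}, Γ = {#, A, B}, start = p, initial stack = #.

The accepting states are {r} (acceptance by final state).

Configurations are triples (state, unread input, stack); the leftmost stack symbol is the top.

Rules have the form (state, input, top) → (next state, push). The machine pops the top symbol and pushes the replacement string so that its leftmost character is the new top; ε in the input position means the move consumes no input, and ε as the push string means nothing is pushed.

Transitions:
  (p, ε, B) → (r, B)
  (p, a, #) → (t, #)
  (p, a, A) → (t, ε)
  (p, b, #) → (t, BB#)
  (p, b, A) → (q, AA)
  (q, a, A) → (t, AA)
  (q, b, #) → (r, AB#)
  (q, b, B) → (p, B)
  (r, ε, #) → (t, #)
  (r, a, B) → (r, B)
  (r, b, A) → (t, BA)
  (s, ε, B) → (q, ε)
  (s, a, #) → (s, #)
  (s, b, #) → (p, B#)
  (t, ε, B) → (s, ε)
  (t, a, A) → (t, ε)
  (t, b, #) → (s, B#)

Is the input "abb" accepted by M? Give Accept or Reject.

Accept

(p, abb, #)
  read a, top #: go to t, push # → (t, bb, #)
  read b, top #: go to s, push B# → (s, b, B#)
  ε-move, top B: go to q, push ε → (q, b, #)
  read b, top #: go to r, push AB# → (r, ε, AB#)
All input consumed; state r ∈ F.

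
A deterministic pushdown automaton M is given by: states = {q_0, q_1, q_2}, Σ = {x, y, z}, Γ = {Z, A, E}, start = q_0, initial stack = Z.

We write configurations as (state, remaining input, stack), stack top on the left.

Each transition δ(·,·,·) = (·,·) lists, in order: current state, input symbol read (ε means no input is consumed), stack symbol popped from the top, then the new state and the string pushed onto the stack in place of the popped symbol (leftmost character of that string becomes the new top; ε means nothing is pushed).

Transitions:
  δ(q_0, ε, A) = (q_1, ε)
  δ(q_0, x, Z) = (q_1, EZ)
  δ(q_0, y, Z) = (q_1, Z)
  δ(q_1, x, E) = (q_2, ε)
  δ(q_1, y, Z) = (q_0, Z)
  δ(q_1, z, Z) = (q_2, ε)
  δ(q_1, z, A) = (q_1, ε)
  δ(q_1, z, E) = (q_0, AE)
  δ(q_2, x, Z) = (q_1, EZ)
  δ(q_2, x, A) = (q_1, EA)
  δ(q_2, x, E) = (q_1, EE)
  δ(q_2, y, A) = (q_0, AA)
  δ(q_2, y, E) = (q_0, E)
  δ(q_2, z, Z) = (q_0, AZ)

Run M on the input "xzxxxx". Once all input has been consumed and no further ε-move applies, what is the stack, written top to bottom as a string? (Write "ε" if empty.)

(q_0, xzxxxx, Z) ⊢ (q_1, zxxxx, EZ) ⊢ (q_0, xxxx, AEZ) ⊢ (q_1, xxxx, EZ) ⊢ (q_2, xxx, Z) ⊢ (q_1, xx, EZ) ⊢ (q_2, x, Z) ⊢ (q_1, ε, EZ)
All input consumed in state q_1 with stack EZ.

EZ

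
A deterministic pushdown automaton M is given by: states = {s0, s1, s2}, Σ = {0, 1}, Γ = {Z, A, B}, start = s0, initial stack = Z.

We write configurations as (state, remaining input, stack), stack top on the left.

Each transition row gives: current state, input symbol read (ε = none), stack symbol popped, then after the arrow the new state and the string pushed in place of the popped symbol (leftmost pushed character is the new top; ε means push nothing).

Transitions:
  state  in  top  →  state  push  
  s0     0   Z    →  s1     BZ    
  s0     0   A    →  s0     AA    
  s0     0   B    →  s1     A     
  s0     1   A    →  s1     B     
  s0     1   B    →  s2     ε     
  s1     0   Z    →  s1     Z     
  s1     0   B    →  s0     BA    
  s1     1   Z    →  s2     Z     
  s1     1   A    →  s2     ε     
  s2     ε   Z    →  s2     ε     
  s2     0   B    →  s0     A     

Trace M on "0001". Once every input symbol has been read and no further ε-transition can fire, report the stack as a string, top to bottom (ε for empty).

(s0, 0001, Z)
  read 0, top Z: go to s1, push BZ → (s1, 001, BZ)
  read 0, top B: go to s0, push BA → (s0, 01, BAZ)
  read 0, top B: go to s1, push A → (s1, 1, AAZ)
  read 1, top A: go to s2, push ε → (s2, ε, AZ)
All input consumed in state s2 with stack AZ.

AZ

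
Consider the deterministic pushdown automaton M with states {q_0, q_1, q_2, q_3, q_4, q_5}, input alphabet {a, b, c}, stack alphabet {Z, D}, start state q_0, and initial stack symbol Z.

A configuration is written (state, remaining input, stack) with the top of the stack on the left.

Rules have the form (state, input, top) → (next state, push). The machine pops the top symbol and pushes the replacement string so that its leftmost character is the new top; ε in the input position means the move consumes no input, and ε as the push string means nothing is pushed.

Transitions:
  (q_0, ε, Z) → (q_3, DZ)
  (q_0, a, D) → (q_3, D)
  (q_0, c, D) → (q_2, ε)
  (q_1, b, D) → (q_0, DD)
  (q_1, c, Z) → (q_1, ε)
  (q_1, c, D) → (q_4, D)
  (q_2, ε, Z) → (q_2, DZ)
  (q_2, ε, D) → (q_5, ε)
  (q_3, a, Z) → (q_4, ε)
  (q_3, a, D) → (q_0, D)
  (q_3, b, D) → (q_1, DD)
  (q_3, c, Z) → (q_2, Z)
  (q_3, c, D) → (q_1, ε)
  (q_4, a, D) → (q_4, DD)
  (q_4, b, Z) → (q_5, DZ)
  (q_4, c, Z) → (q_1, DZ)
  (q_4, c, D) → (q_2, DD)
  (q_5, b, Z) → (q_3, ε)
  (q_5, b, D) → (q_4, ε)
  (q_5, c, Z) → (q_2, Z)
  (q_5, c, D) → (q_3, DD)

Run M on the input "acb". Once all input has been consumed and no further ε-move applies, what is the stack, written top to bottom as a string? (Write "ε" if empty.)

(q_0, acb, Z)
  ε-move, top Z: go to q_3, push DZ → (q_3, acb, DZ)
  read a, top D: go to q_0, push D → (q_0, cb, DZ)
  read c, top D: go to q_2, push ε → (q_2, b, Z)
  ε-move, top Z: go to q_2, push DZ → (q_2, b, DZ)
  ε-move, top D: go to q_5, push ε → (q_5, b, Z)
  read b, top Z: go to q_3, push ε → (q_3, ε, ε)
All input consumed in state q_3 with stack ε.

ε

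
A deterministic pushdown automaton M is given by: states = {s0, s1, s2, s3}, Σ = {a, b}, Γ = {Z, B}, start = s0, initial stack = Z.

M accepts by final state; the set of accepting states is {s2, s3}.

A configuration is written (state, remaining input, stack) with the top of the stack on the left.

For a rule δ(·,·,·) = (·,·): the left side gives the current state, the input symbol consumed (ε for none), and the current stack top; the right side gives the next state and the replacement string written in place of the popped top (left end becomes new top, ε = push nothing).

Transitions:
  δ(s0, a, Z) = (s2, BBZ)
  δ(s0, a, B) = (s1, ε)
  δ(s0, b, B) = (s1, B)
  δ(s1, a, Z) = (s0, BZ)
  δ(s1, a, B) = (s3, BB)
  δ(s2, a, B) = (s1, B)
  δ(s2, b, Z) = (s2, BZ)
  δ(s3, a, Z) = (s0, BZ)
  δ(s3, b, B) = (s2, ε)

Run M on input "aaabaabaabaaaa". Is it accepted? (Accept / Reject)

(s0, aaabaabaabaaaa, Z)
  read a, top Z: go to s2, push BBZ → (s2, aabaabaabaaaa, BBZ)
  read a, top B: go to s1, push B → (s1, abaabaabaaaa, BBZ)
  read a, top B: go to s3, push BB → (s3, baabaabaaaa, BBBZ)
  read b, top B: go to s2, push ε → (s2, aabaabaaaa, BBZ)
  read a, top B: go to s1, push B → (s1, abaabaaaa, BBZ)
  read a, top B: go to s3, push BB → (s3, baabaaaa, BBBZ)
  read b, top B: go to s2, push ε → (s2, aabaaaa, BBZ)
  read a, top B: go to s1, push B → (s1, abaaaa, BBZ)
  read a, top B: go to s3, push BB → (s3, baaaa, BBBZ)
  read b, top B: go to s2, push ε → (s2, aaaa, BBZ)
  read a, top B: go to s1, push B → (s1, aaa, BBZ)
  read a, top B: go to s3, push BB → (s3, aa, BBBZ)
No transition applies at (s3, aa, BBBZ); input not fully consumed.

Reject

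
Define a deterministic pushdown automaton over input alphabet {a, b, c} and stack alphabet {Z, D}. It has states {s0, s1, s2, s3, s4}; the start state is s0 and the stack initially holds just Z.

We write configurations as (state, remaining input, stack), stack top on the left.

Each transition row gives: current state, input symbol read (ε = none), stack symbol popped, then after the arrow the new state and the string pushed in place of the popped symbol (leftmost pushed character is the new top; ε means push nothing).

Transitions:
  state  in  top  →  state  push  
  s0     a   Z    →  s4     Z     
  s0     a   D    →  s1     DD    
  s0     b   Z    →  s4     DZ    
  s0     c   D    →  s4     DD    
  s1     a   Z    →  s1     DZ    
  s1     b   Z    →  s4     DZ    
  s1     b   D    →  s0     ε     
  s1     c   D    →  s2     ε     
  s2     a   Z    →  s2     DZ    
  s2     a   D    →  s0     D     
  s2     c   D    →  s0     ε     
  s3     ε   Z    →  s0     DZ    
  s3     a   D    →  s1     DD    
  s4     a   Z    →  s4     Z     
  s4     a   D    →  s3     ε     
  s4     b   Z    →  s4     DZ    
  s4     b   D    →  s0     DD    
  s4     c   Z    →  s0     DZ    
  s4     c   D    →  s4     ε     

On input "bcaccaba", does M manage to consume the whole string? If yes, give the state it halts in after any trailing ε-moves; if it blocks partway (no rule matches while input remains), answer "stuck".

stuck

(s0, bcaccaba, Z) ⊢ (s4, caccaba, DZ) ⊢ (s4, accaba, Z) ⊢ (s4, ccaba, Z) ⊢ (s0, caba, DZ) ⊢ (s4, aba, DDZ) ⊢ (s3, ba, DZ)
No transition for (s3, b, top D); M blocks with input ba remaining.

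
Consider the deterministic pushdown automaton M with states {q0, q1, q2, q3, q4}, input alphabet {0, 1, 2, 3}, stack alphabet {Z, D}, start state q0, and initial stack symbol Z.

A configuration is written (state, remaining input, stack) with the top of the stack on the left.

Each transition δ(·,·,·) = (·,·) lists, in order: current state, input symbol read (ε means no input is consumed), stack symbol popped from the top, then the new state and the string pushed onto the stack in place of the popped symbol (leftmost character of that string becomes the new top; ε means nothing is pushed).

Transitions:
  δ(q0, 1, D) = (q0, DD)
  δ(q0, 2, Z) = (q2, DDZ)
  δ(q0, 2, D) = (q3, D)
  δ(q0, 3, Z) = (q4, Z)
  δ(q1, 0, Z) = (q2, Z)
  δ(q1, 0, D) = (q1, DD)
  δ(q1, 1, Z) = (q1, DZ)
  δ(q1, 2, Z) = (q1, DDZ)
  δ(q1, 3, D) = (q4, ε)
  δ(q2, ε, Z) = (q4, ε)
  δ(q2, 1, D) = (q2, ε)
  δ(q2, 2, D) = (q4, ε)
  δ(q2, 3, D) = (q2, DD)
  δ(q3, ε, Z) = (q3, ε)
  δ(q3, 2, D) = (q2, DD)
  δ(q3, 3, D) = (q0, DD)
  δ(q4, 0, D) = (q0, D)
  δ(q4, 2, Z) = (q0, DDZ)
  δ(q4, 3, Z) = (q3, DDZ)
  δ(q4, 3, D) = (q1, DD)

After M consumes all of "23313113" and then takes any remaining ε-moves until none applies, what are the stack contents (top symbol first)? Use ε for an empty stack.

(q0, 23313113, Z) ⊢ (q2, 3313113, DDZ) ⊢ (q2, 313113, DDDZ) ⊢ (q2, 13113, DDDDZ) ⊢ (q2, 3113, DDDZ) ⊢ (q2, 113, DDDDZ) ⊢ (q2, 13, DDDZ) ⊢ (q2, 3, DDZ) ⊢ (q2, ε, DDDZ)
All input consumed in state q2 with stack DDDZ.

DDDZ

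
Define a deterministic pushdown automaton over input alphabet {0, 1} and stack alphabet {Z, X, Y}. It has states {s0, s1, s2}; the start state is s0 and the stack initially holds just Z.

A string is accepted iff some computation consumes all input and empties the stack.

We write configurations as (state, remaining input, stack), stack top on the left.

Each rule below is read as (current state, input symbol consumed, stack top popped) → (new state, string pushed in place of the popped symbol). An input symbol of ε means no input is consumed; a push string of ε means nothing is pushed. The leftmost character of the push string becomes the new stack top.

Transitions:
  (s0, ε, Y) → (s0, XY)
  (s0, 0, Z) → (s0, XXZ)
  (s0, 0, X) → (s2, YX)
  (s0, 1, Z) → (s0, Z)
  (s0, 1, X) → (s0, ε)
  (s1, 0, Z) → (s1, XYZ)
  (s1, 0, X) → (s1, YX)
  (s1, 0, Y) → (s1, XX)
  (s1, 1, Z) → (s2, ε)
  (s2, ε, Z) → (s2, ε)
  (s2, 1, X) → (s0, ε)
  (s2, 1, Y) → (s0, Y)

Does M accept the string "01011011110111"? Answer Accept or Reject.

(s0, 01011011110111, Z)
  read 0, top Z: go to s0, push XXZ → (s0, 1011011110111, XXZ)
  read 1, top X: go to s0, push ε → (s0, 011011110111, XZ)
  read 0, top X: go to s2, push YX → (s2, 11011110111, YXZ)
  read 1, top Y: go to s0, push Y → (s0, 1011110111, YXZ)
  ε-move, top Y: go to s0, push XY → (s0, 1011110111, XYXZ)
  read 1, top X: go to s0, push ε → (s0, 011110111, YXZ)
  ε-move, top Y: go to s0, push XY → (s0, 011110111, XYXZ)
  read 0, top X: go to s2, push YX → (s2, 11110111, YXYXZ)
  read 1, top Y: go to s0, push Y → (s0, 1110111, YXYXZ)
  ε-move, top Y: go to s0, push XY → (s0, 1110111, XYXYXZ)
  read 1, top X: go to s0, push ε → (s0, 110111, YXYXZ)
  ε-move, top Y: go to s0, push XY → (s0, 110111, XYXYXZ)
  read 1, top X: go to s0, push ε → (s0, 10111, YXYXZ)
  ε-move, top Y: go to s0, push XY → (s0, 10111, XYXYXZ)
  read 1, top X: go to s0, push ε → (s0, 0111, YXYXZ)
  ε-move, top Y: go to s0, push XY → (s0, 0111, XYXYXZ)
  read 0, top X: go to s2, push YX → (s2, 111, YXYXYXZ)
  read 1, top Y: go to s0, push Y → (s0, 11, YXYXYXZ)
  ε-move, top Y: go to s0, push XY → (s0, 11, XYXYXYXZ)
  read 1, top X: go to s0, push ε → (s0, 1, YXYXYXZ)
  ε-move, top Y: go to s0, push XY → (s0, 1, XYXYXYXZ)
  read 1, top X: go to s0, push ε → (s0, ε, YXYXYXZ)
  ε-move, top Y: go to s0, push XY → (s0, ε, XYXYXYXZ)
All input consumed; stack is XYXYXYXZ, not empty, and no further ε-move applies.

Reject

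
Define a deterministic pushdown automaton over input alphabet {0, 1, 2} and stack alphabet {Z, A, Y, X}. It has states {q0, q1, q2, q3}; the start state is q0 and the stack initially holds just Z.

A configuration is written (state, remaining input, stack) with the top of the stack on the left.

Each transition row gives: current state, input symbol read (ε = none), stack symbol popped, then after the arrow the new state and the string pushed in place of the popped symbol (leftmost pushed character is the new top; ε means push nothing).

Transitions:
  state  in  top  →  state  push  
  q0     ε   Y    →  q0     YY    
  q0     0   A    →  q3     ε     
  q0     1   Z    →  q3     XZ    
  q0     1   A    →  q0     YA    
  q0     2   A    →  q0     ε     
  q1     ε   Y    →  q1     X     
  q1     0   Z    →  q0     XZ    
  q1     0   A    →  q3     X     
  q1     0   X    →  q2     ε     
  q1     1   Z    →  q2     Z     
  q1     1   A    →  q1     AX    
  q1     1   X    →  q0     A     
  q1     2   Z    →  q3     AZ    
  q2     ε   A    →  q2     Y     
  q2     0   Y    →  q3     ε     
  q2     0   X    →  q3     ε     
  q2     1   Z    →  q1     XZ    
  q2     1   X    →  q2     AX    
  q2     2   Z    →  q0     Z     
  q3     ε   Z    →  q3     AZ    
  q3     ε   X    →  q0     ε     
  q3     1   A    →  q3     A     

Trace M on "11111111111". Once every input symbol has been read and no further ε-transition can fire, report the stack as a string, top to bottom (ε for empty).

(q0, 11111111111, Z)
  read 1, top Z: go to q3, push XZ → (q3, 1111111111, XZ)
  ε-move, top X: go to q0, push ε → (q0, 1111111111, Z)
  read 1, top Z: go to q3, push XZ → (q3, 111111111, XZ)
  ε-move, top X: go to q0, push ε → (q0, 111111111, Z)
  read 1, top Z: go to q3, push XZ → (q3, 11111111, XZ)
  ε-move, top X: go to q0, push ε → (q0, 11111111, Z)
  read 1, top Z: go to q3, push XZ → (q3, 1111111, XZ)
  ε-move, top X: go to q0, push ε → (q0, 1111111, Z)
  read 1, top Z: go to q3, push XZ → (q3, 111111, XZ)
  ε-move, top X: go to q0, push ε → (q0, 111111, Z)
  read 1, top Z: go to q3, push XZ → (q3, 11111, XZ)
  ε-move, top X: go to q0, push ε → (q0, 11111, Z)
  read 1, top Z: go to q3, push XZ → (q3, 1111, XZ)
  ε-move, top X: go to q0, push ε → (q0, 1111, Z)
  read 1, top Z: go to q3, push XZ → (q3, 111, XZ)
  ε-move, top X: go to q0, push ε → (q0, 111, Z)
  read 1, top Z: go to q3, push XZ → (q3, 11, XZ)
  ε-move, top X: go to q0, push ε → (q0, 11, Z)
  read 1, top Z: go to q3, push XZ → (q3, 1, XZ)
  ε-move, top X: go to q0, push ε → (q0, 1, Z)
  read 1, top Z: go to q3, push XZ → (q3, ε, XZ)
  ε-move, top X: go to q0, push ε → (q0, ε, Z)
All input consumed in state q0 with stack Z.

Z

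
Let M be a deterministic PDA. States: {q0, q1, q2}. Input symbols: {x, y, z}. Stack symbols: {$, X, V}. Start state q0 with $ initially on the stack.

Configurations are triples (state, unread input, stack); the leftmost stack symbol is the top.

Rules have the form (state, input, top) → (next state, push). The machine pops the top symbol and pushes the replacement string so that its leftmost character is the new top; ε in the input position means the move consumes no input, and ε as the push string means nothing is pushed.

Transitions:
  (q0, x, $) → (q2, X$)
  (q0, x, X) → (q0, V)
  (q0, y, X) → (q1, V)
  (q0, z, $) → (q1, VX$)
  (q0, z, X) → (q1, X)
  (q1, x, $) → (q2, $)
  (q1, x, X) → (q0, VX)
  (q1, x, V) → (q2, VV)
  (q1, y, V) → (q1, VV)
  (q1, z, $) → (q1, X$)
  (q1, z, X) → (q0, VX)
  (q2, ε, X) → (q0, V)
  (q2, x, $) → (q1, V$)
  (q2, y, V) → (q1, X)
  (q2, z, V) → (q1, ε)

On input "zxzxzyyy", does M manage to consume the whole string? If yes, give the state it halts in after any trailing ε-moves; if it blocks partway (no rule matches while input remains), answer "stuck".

(q0, zxzxzyyy, $) ⊢ (q1, xzxzyyy, VX$) ⊢ (q2, zxzyyy, VVX$) ⊢ (q1, xzyyy, VX$) ⊢ (q2, zyyy, VVX$) ⊢ (q1, yyy, VX$) ⊢ (q1, yy, VVX$) ⊢ (q1, y, VVVX$) ⊢ (q1, ε, VVVVX$)
All input consumed; M is in state q1.

q1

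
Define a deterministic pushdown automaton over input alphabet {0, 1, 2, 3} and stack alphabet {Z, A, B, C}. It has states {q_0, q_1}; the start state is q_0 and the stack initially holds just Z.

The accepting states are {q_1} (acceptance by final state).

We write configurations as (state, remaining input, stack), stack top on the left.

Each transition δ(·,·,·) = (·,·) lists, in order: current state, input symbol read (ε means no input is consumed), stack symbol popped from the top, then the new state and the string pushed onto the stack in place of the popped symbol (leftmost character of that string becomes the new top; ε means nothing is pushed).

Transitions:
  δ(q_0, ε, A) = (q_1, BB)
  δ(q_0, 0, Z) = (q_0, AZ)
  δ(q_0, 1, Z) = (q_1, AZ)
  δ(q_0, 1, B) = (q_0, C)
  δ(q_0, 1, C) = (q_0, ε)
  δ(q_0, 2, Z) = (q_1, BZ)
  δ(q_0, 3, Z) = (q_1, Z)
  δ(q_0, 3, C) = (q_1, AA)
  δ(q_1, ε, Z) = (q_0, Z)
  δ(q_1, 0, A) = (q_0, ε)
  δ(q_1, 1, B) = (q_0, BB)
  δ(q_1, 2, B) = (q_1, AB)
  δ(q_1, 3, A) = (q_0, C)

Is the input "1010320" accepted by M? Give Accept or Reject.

Reject

(q_0, 1010320, Z) ⊢ (q_1, 010320, AZ) ⊢ (q_0, 10320, Z) ⊢ (q_1, 0320, AZ) ⊢ (q_0, 320, Z) ⊢ (q_1, 20, Z) ⊢ (q_0, 20, Z) ⊢ (q_1, 0, BZ)
No transition applies at (q_1, 0, BZ); input not fully consumed.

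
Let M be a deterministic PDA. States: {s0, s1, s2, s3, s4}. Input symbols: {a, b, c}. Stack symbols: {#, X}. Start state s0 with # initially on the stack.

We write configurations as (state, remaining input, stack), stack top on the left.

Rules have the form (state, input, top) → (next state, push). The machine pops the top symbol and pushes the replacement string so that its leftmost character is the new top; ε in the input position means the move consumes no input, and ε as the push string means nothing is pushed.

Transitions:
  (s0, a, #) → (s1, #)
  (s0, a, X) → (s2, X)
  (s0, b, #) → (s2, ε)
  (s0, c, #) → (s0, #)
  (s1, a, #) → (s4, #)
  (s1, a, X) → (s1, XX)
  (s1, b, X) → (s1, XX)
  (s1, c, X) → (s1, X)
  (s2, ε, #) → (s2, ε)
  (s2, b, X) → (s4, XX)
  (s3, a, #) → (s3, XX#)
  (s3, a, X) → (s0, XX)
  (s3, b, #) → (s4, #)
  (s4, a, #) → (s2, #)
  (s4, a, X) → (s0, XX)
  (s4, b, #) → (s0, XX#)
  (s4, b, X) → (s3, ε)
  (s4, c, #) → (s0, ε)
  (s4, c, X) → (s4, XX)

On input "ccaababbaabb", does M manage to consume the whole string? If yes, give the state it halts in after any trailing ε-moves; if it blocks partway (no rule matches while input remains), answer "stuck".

s3

(s0, ccaababbaabb, #)
  read c, top #: go to s0, push # → (s0, caababbaabb, #)
  read c, top #: go to s0, push # → (s0, aababbaabb, #)
  read a, top #: go to s1, push # → (s1, ababbaabb, #)
  read a, top #: go to s4, push # → (s4, babbaabb, #)
  read b, top #: go to s0, push XX# → (s0, abbaabb, XX#)
  read a, top X: go to s2, push X → (s2, bbaabb, XX#)
  read b, top X: go to s4, push XX → (s4, baabb, XXX#)
  read b, top X: go to s3, push ε → (s3, aabb, XX#)
  read a, top X: go to s0, push XX → (s0, abb, XXX#)
  read a, top X: go to s2, push X → (s2, bb, XXX#)
  read b, top X: go to s4, push XX → (s4, b, XXXX#)
  read b, top X: go to s3, push ε → (s3, ε, XXX#)
All input consumed; M is in state s3.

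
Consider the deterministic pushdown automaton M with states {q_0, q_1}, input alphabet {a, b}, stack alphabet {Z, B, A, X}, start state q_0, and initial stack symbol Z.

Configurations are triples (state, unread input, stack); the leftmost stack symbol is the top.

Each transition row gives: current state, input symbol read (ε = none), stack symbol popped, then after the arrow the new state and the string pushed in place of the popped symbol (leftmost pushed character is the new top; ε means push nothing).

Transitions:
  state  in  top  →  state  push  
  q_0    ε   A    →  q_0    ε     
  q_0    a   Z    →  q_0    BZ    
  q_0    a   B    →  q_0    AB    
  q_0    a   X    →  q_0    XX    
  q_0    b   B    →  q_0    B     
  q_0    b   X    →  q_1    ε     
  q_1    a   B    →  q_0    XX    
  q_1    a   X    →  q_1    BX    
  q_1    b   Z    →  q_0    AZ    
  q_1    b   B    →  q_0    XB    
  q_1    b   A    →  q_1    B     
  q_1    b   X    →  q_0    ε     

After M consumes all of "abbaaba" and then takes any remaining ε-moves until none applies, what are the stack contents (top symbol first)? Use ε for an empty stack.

(q_0, abbaaba, Z) ⊢ (q_0, bbaaba, BZ) ⊢ (q_0, baaba, BZ) ⊢ (q_0, aaba, BZ) ⊢ (q_0, aba, ABZ) ⊢ (q_0, aba, BZ) ⊢ (q_0, ba, ABZ) ⊢ (q_0, ba, BZ) ⊢ (q_0, a, BZ) ⊢ (q_0, ε, ABZ) ⊢ (q_0, ε, BZ)
All input consumed in state q_0 with stack BZ.

BZ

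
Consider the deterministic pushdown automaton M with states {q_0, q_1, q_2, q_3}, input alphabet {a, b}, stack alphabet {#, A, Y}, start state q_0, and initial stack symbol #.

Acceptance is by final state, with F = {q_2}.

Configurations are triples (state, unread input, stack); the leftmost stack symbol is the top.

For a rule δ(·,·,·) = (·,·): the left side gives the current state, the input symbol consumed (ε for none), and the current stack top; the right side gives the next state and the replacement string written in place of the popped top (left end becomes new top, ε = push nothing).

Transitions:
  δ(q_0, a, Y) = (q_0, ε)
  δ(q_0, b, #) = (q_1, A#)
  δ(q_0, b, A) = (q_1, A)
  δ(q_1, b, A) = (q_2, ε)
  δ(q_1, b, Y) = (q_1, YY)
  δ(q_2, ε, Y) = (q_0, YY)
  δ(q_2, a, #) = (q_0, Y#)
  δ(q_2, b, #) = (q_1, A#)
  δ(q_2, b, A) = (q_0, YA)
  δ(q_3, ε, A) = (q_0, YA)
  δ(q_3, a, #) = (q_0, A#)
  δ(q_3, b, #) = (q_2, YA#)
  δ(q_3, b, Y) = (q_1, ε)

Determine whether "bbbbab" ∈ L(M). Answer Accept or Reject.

(q_0, bbbbab, #) ⊢ (q_1, bbbab, A#) ⊢ (q_2, bbab, #) ⊢ (q_1, bab, A#) ⊢ (q_2, ab, #) ⊢ (q_0, b, Y#)
No transition applies at (q_0, b, Y#); input not fully consumed.

Reject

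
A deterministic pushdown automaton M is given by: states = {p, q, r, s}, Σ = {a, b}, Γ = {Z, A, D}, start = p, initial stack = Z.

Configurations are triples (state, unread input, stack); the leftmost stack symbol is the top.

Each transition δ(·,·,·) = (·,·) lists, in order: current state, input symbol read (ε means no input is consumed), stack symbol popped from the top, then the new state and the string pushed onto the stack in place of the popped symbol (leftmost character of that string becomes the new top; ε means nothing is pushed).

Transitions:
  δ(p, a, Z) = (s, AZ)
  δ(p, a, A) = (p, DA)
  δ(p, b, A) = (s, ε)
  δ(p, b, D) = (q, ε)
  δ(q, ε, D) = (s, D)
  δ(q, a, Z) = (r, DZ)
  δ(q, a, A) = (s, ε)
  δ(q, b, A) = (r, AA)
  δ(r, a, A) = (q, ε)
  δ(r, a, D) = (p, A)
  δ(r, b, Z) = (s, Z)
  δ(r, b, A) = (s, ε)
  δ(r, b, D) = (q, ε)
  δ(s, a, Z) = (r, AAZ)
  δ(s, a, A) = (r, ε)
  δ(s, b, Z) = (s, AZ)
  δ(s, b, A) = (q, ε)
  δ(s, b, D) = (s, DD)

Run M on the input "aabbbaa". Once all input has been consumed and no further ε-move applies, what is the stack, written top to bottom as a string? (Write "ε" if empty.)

(p, aabbbaa, Z) ⊢ (s, abbbaa, AZ) ⊢ (r, bbbaa, Z) ⊢ (s, bbaa, Z) ⊢ (s, baa, AZ) ⊢ (q, aa, Z) ⊢ (r, a, DZ) ⊢ (p, ε, AZ)
All input consumed in state p with stack AZ.

AZ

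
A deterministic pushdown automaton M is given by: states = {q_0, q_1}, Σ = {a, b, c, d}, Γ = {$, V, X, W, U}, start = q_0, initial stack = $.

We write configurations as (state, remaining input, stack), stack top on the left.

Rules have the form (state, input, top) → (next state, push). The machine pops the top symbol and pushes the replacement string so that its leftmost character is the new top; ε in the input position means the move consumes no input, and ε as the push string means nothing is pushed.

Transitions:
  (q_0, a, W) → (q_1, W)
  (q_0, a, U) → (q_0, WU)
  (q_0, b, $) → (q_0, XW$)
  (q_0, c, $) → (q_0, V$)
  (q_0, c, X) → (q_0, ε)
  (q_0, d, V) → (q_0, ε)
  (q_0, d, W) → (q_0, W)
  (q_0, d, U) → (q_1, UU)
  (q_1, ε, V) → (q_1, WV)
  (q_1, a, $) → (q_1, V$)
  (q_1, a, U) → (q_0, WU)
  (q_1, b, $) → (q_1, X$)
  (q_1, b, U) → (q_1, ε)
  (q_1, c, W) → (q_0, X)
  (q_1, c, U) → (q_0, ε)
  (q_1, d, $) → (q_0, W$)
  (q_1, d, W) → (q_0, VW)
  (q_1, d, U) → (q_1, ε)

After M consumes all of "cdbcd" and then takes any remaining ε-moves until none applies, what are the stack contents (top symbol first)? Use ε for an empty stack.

W$

(q_0, cdbcd, $)
  read c, top $: go to q_0, push V$ → (q_0, dbcd, V$)
  read d, top V: go to q_0, push ε → (q_0, bcd, $)
  read b, top $: go to q_0, push XW$ → (q_0, cd, XW$)
  read c, top X: go to q_0, push ε → (q_0, d, W$)
  read d, top W: go to q_0, push W → (q_0, ε, W$)
All input consumed in state q_0 with stack W$.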